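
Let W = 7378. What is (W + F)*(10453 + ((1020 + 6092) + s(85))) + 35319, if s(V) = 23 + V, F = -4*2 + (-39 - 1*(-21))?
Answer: 129967215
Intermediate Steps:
F = -26 (F = -8 + (-39 + 21) = -8 - 18 = -26)
(W + F)*(10453 + ((1020 + 6092) + s(85))) + 35319 = (7378 - 26)*(10453 + ((1020 + 6092) + (23 + 85))) + 35319 = 7352*(10453 + (7112 + 108)) + 35319 = 7352*(10453 + 7220) + 35319 = 7352*17673 + 35319 = 129931896 + 35319 = 129967215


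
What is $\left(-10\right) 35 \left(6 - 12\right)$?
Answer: $2100$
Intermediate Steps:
$\left(-10\right) 35 \left(6 - 12\right) = \left(-350\right) \left(-6\right) = 2100$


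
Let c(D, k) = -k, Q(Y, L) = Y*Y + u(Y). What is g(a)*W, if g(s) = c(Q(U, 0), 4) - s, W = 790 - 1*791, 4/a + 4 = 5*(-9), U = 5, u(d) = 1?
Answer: 192/49 ≈ 3.9184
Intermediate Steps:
Q(Y, L) = 1 + Y² (Q(Y, L) = Y*Y + 1 = Y² + 1 = 1 + Y²)
a = -4/49 (a = 4/(-4 + 5*(-9)) = 4/(-4 - 45) = 4/(-49) = 4*(-1/49) = -4/49 ≈ -0.081633)
W = -1 (W = 790 - 791 = -1)
g(s) = -4 - s (g(s) = -1*4 - s = -4 - s)
g(a)*W = (-4 - 1*(-4/49))*(-1) = (-4 + 4/49)*(-1) = -192/49*(-1) = 192/49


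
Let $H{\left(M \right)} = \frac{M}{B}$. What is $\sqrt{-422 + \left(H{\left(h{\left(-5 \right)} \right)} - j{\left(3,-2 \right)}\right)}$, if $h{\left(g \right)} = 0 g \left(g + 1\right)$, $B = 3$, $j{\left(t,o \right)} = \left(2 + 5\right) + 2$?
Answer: $i \sqrt{431} \approx 20.761 i$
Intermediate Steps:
$j{\left(t,o \right)} = 9$ ($j{\left(t,o \right)} = 7 + 2 = 9$)
$h{\left(g \right)} = 0$ ($h{\left(g \right)} = 0 g \left(1 + g\right) = 0$)
$H{\left(M \right)} = \frac{M}{3}$
$\sqrt{-422 + \left(H{\left(h{\left(-5 \right)} \right)} - j{\left(3,-2 \right)}\right)} = \sqrt{-422 + \left(\frac{1}{3} \cdot 0 - 9\right)} = \sqrt{-422 + \left(0 - 9\right)} = \sqrt{-422 - 9} = \sqrt{-431} = i \sqrt{431}$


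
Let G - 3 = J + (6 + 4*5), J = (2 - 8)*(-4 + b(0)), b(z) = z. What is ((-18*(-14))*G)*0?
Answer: 0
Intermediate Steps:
J = 24 (J = (2 - 8)*(-4 + 0) = -6*(-4) = 24)
G = 53 (G = 3 + (24 + (6 + 4*5)) = 3 + (24 + (6 + 20)) = 3 + (24 + 26) = 3 + 50 = 53)
((-18*(-14))*G)*0 = (-18*(-14)*53)*0 = (252*53)*0 = 13356*0 = 0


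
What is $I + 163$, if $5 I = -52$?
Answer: $\frac{763}{5} \approx 152.6$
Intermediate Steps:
$I = - \frac{52}{5}$ ($I = \frac{1}{5} \left(-52\right) = - \frac{52}{5} \approx -10.4$)
$I + 163 = - \frac{52}{5} + 163 = \frac{763}{5}$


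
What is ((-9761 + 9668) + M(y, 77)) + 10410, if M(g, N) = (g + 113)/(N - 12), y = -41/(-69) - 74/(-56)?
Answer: 1295830877/125580 ≈ 10319.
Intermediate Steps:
y = 3701/1932 (y = -41*(-1/69) - 74*(-1/56) = 41/69 + 37/28 = 3701/1932 ≈ 1.9156)
M(g, N) = (113 + g)/(-12 + N)
((-9761 + 9668) + M(y, 77)) + 10410 = ((-9761 + 9668) + (113 + 3701/1932)/(-12 + 77)) + 10410 = (-93 + (222017/1932)/65) + 10410 = (-93 + (1/65)*(222017/1932)) + 10410 = (-93 + 222017/125580) + 10410 = -11456923/125580 + 10410 = 1295830877/125580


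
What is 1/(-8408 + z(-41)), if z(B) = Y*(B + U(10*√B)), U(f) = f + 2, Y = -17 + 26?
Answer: -8759/77052181 - 90*I*√41/77052181 ≈ -0.00011368 - 7.4791e-6*I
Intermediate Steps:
Y = 9
U(f) = 2 + f
z(B) = 18 + 9*B + 90*√B (z(B) = 9*(B + (2 + 10*√B)) = 9*(2 + B + 10*√B) = 18 + 9*B + 90*√B)
1/(-8408 + z(-41)) = 1/(-8408 + (18 + 9*(-41) + 90*√(-41))) = 1/(-8408 + (18 - 369 + 90*(I*√41))) = 1/(-8408 + (18 - 369 + 90*I*√41)) = 1/(-8408 + (-351 + 90*I*√41)) = 1/(-8759 + 90*I*√41)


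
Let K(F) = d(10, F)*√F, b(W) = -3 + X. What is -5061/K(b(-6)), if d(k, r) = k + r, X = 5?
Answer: -1687*√2/8 ≈ -298.22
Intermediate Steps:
b(W) = 2 (b(W) = -3 + 5 = 2)
K(F) = √F*(10 + F) (K(F) = (10 + F)*√F = √F*(10 + F))
-5061/K(b(-6)) = -5061*√2/(2*(10 + 2)) = -5061*√2/24 = -1687*√2/8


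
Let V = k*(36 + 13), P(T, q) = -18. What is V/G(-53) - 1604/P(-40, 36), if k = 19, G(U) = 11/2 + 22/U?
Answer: 26948/99 ≈ 272.20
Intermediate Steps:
G(U) = 11/2 + 22/U (G(U) = 11*(½) + 22/U = 11/2 + 22/U)
V = 931 (V = 19*(36 + 13) = 19*49 = 931)
V/G(-53) - 1604/P(-40, 36) = 931/(11/2 + 22/(-53)) - 1604/(-18) = 931/(11/2 + 22*(-1/53)) - 1604*(-1/18) = 931/(11/2 - 22/53) + 802/9 = 931/(539/106) + 802/9 = 931*(106/539) + 802/9 = 2014/11 + 802/9 = 26948/99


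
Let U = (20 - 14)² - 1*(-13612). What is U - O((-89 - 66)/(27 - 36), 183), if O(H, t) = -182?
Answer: 13830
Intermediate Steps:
U = 13648 (U = 6² + 13612 = 36 + 13612 = 13648)
U - O((-89 - 66)/(27 - 36), 183) = 13648 - 1*(-182) = 13648 + 182 = 13830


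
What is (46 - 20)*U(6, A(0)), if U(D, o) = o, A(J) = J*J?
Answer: 0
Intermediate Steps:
A(J) = J²
(46 - 20)*U(6, A(0)) = (46 - 20)*0² = 26*0 = 0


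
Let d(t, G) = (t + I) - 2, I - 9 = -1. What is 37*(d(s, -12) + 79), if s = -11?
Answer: 2738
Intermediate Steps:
I = 8 (I = 9 - 1 = 8)
d(t, G) = 6 + t (d(t, G) = (t + 8) - 2 = (8 + t) - 2 = 6 + t)
37*(d(s, -12) + 79) = 37*((6 - 11) + 79) = 37*(-5 + 79) = 37*74 = 2738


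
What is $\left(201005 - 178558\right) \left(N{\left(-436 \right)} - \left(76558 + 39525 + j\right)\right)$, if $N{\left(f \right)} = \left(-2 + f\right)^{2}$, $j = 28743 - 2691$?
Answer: $1115817923$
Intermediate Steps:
$j = 26052$
$\left(201005 - 178558\right) \left(N{\left(-436 \right)} - \left(76558 + 39525 + j\right)\right) = \left(201005 - 178558\right) \left(\left(-2 - 436\right)^{2} - \left(102610 + 39525\right)\right) = 22447 \left(\left(-438\right)^{2} - 142135\right) = 22447 \left(191844 - 142135\right) = 22447 \cdot 49709 = 1115817923$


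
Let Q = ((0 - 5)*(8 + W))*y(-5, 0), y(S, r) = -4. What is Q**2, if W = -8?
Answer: 0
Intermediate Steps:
Q = 0 (Q = ((0 - 5)*(8 - 8))*(-4) = -5*0*(-4) = 0*(-4) = 0)
Q**2 = 0**2 = 0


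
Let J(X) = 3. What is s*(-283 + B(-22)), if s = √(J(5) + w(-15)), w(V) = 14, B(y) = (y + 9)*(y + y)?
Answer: 289*√17 ≈ 1191.6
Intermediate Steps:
B(y) = 2*y*(9 + y) (B(y) = (9 + y)*(2*y) = 2*y*(9 + y))
s = √17 (s = √(3 + 14) = √17 ≈ 4.1231)
s*(-283 + B(-22)) = √17*(-283 + 2*(-22)*(9 - 22)) = √17*(-283 + 2*(-22)*(-13)) = √17*(-283 + 572) = √17*289 = 289*√17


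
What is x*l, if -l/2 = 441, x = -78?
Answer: 68796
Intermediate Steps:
l = -882 (l = -2*441 = -882)
x*l = -78*(-882) = 68796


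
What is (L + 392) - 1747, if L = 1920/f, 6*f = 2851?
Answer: -3851585/2851 ≈ -1351.0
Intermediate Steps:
f = 2851/6 (f = (⅙)*2851 = 2851/6 ≈ 475.17)
L = 11520/2851 (L = 1920/(2851/6) = 1920*(6/2851) = 11520/2851 ≈ 4.0407)
(L + 392) - 1747 = (11520/2851 + 392) - 1747 = 1129112/2851 - 1747 = -3851585/2851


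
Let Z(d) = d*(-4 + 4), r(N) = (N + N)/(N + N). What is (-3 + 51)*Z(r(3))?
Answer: 0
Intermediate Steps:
r(N) = 1 (r(N) = (2*N)/((2*N)) = (2*N)*(1/(2*N)) = 1)
Z(d) = 0 (Z(d) = d*0 = 0)
(-3 + 51)*Z(r(3)) = (-3 + 51)*0 = 48*0 = 0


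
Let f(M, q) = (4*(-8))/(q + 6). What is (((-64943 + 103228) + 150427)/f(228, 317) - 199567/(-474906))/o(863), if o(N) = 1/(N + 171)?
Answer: -935362944577369/474906 ≈ -1.9696e+9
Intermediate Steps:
f(M, q) = -32/(6 + q)
o(N) = 1/(171 + N)
(((-64943 + 103228) + 150427)/f(228, 317) - 199567/(-474906))/o(863) = (((-64943 + 103228) + 150427)/((-32/(6 + 317))) - 199567/(-474906))/(1/(171 + 863)) = ((38285 + 150427)/((-32/323)) - 199567*(-1/474906))/(1/1034) = (188712/((-32*1/323)) + 199567/474906)/(1/1034) = (188712/(-32/323) + 199567/474906)*1034 = (188712*(-323/32) + 199567/474906)*1034 = (-7619247/4 + 199567/474906)*1034 = -1809212658757/949812*1034 = -935362944577369/474906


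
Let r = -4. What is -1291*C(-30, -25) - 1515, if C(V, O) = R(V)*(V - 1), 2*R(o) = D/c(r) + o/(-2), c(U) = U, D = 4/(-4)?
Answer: 2429161/8 ≈ 3.0365e+5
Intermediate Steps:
D = -1 (D = 4*(-1/4) = -1)
R(o) = 1/8 - o/4 (R(o) = (-1/(-4) + o/(-2))/2 = (-1*(-1/4) + o*(-1/2))/2 = (1/4 - o/2)/2 = 1/8 - o/4)
C(V, O) = (-1 + V)*(1/8 - V/4) (C(V, O) = (1/8 - V/4)*(V - 1) = (1/8 - V/4)*(-1 + V) = (-1 + V)*(1/8 - V/4))
-1291*C(-30, -25) - 1515 = -(-1291)*(-1 - 30)*(-1 + 2*(-30))/8 - 1515 = -(-1291)*(-31)*(-1 - 60)/8 - 1515 = -(-1291)*(-31)*(-61)/8 - 1515 = -1291*(-1891/8) - 1515 = 2441281/8 - 1515 = 2429161/8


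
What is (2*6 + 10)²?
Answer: 484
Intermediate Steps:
(2*6 + 10)² = (12 + 10)² = 22² = 484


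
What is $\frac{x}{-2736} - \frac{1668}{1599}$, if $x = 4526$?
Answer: $- \frac{1966787}{729144} \approx -2.6974$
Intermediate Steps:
$\frac{x}{-2736} - \frac{1668}{1599} = \frac{4526}{-2736} - \frac{1668}{1599} = 4526 \left(- \frac{1}{2736}\right) - \frac{556}{533} = - \frac{2263}{1368} - \frac{556}{533} = - \frac{1966787}{729144}$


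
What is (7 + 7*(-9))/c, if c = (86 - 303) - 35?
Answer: 2/9 ≈ 0.22222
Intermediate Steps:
c = -252 (c = -217 - 35 = -252)
(7 + 7*(-9))/c = (7 + 7*(-9))/(-252) = (7 - 63)*(-1/252) = -56*(-1/252) = 2/9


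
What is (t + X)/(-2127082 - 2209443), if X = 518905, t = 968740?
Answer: -297529/867305 ≈ -0.34305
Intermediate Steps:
(t + X)/(-2127082 - 2209443) = (968740 + 518905)/(-2127082 - 2209443) = 1487645/(-4336525) = 1487645*(-1/4336525) = -297529/867305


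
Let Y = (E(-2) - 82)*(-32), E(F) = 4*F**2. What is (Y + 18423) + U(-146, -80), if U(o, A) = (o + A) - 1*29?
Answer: 20280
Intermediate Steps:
U(o, A) = -29 + A + o (U(o, A) = (A + o) - 29 = -29 + A + o)
Y = 2112 (Y = (4*(-2)**2 - 82)*(-32) = (4*4 - 82)*(-32) = (16 - 82)*(-32) = -66*(-32) = 2112)
(Y + 18423) + U(-146, -80) = (2112 + 18423) + (-29 - 80 - 146) = 20535 - 255 = 20280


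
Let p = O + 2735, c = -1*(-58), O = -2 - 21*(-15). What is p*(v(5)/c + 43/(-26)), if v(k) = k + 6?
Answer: -1682496/377 ≈ -4462.9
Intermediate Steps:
v(k) = 6 + k
O = 313 (O = -2 + 315 = 313)
c = 58
p = 3048 (p = 313 + 2735 = 3048)
p*(v(5)/c + 43/(-26)) = 3048*((6 + 5)/58 + 43/(-26)) = 3048*(11*(1/58) + 43*(-1/26)) = 3048*(11/58 - 43/26) = 3048*(-552/377) = -1682496/377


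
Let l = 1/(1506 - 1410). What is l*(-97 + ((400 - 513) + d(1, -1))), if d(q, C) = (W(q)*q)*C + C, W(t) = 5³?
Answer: -7/2 ≈ -3.5000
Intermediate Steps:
W(t) = 125
l = 1/96 ≈ 0.010417
d(q, C) = C + 125*C*q (d(q, C) = (125*q)*C + C = 125*C*q + C = C + 125*C*q)
l*(-97 + ((400 - 513) + d(1, -1))) = (-97 + ((400 - 513) - (1 + 125*1)))/96 = (-97 + (-113 - (1 + 125)))/96 = (-97 + (-113 - 1*126))/96 = (-97 + (-113 - 126))/96 = (-97 - 239)/96 = (1/96)*(-336) = -7/2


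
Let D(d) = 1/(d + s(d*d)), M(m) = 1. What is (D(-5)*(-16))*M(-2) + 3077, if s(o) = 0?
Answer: 15401/5 ≈ 3080.2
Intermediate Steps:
D(d) = 1/d (D(d) = 1/(d + 0) = 1/d)
(D(-5)*(-16))*M(-2) + 3077 = (-16/(-5))*1 + 3077 = -⅕*(-16)*1 + 3077 = (16/5)*1 + 3077 = 16/5 + 3077 = 15401/5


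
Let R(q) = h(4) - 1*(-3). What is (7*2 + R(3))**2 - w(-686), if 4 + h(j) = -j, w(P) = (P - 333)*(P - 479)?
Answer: -1187054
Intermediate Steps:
w(P) = (-479 + P)*(-333 + P) (w(P) = (-333 + P)*(-479 + P) = (-479 + P)*(-333 + P))
h(j) = -4 - j
R(q) = -5 (R(q) = (-4 - 1*4) - 1*(-3) = (-4 - 4) + 3 = -8 + 3 = -5)
(7*2 + R(3))**2 - w(-686) = (7*2 - 5)**2 - (159507 + (-686)**2 - 812*(-686)) = (14 - 5)**2 - (159507 + 470596 + 557032) = 9**2 - 1*1187135 = 81 - 1187135 = -1187054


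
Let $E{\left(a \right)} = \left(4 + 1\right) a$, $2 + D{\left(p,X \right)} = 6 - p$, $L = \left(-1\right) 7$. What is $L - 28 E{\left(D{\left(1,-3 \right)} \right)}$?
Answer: $-427$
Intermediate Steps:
$L = -7$
$D{\left(p,X \right)} = 4 - p$ ($D{\left(p,X \right)} = -2 - \left(-6 + p\right) = 4 - p$)
$E{\left(a \right)} = 5 a$
$L - 28 E{\left(D{\left(1,-3 \right)} \right)} = -7 - 28 \cdot 5 \left(4 - 1\right) = -7 - 28 \cdot 5 \cdot 3 = -7 - 420 = -427$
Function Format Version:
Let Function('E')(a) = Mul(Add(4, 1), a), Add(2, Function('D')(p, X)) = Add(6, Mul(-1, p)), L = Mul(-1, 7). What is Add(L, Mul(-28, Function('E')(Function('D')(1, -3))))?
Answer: -427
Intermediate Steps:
L = -7
Function('D')(p, X) = Add(4, Mul(-1, p)) (Function('D')(p, X) = Add(-2, Add(6, Mul(-1, p))) = Add(4, Mul(-1, p)))
Function('E')(a) = Mul(5, a)
Add(L, Mul(-28, Function('E')(Function('D')(1, -3)))) = Add(-7, Mul(-28, Mul(5, Add(4, Mul(-1, 1))))) = Add(-7, Mul(-28, Mul(5, Add(4, -1)))) = Add(-7, Mul(-28, Mul(5, 3))) = Add(-7, Mul(-28, 15)) = Add(-7, -420) = -427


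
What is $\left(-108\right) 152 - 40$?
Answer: $-16456$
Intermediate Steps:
$\left(-108\right) 152 - 40 = -16416 - 40 = -16456$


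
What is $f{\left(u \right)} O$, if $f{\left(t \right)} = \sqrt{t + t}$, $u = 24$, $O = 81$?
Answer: $324 \sqrt{3} \approx 561.18$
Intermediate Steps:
$f{\left(t \right)} = \sqrt{2} \sqrt{t}$ ($f{\left(t \right)} = \sqrt{2 t} = \sqrt{2} \sqrt{t}$)
$f{\left(u \right)} O = \sqrt{2} \sqrt{24} \cdot 81 = \sqrt{2} \cdot 2 \sqrt{6} \cdot 81 = 4 \sqrt{3} \cdot 81 = 324 \sqrt{3}$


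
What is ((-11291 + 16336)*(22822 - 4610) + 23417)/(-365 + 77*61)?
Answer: 30634319/1444 ≈ 21215.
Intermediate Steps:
((-11291 + 16336)*(22822 - 4610) + 23417)/(-365 + 77*61) = (5045*18212 + 23417)/(-365 + 4697) = (91879540 + 23417)/4332 = 91902957*(1/4332) = 30634319/1444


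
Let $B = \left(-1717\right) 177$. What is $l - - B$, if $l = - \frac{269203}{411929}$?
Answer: $- \frac{125189199664}{411929} \approx -3.0391 \cdot 10^{5}$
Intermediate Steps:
$B = -303909$
$l = - \frac{269203}{411929}$ ($l = \left(-269203\right) \frac{1}{411929} = - \frac{269203}{411929} \approx -0.65352$)
$l - - B = - \frac{269203}{411929} - \left(-1\right) \left(-303909\right) = - \frac{269203}{411929} - 303909 = - \frac{125189199664}{411929}$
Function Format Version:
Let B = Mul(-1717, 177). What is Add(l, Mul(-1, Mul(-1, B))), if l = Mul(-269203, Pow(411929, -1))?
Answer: Rational(-125189199664, 411929) ≈ -3.0391e+5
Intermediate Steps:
B = -303909
l = Rational(-269203, 411929) (l = Mul(-269203, Rational(1, 411929)) = Rational(-269203, 411929) ≈ -0.65352)
Add(l, Mul(-1, Mul(-1, B))) = Add(Rational(-269203, 411929), Mul(-1, Mul(-1, -303909))) = Add(Rational(-269203, 411929), Mul(-1, 303909)) = Add(Rational(-269203, 411929), -303909) = Rational(-125189199664, 411929)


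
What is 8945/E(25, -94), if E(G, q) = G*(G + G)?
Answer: 1789/250 ≈ 7.1560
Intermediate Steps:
E(G, q) = 2*G² (E(G, q) = G*(2*G) = 2*G²)
8945/E(25, -94) = 8945/((2*25²)) = 8945/((2*625)) = 8945/1250 = 8945*(1/1250) = 1789/250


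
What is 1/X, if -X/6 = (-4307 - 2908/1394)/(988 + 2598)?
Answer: 1249721/9010299 ≈ 0.13870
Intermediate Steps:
X = 9010299/1249721 (X = -6*(-4307 - 2908/1394)/(988 + 2598) = -6*(-4307 - 2908*1/1394)/3586 = -6*(-4307 - 1454/697)/3586 = -(-18020598)/(697*3586) = -6*(-3003433/2499442) = 9010299/1249721 ≈ 7.2098)
1/X = 1/(9010299/1249721) = 1249721/9010299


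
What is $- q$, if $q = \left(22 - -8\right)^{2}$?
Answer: $-900$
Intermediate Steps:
$q = 900$ ($q = \left(22 + 8\right)^{2} = 30^{2} = 900$)
$- q = \left(-1\right) 900 = -900$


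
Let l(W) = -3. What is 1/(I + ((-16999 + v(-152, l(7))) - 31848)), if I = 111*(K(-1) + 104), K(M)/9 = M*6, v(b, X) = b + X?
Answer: -1/43452 ≈ -2.3014e-5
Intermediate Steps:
v(b, X) = X + b
K(M) = 54*M (K(M) = 9*(M*6) = 9*(6*M) = 54*M)
I = 5550 (I = 111*(54*(-1) + 104) = 111*(-54 + 104) = 111*50 = 5550)
1/(I + ((-16999 + v(-152, l(7))) - 31848)) = 1/(5550 + ((-16999 + (-3 - 152)) - 31848)) = 1/(5550 + ((-16999 - 155) - 31848)) = 1/(5550 + (-17154 - 31848)) = 1/(5550 - 49002) = 1/(-43452) = -1/43452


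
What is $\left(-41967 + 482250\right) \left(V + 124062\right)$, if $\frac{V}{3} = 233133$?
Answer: $362555879463$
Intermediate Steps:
$V = 699399$ ($V = 3 \cdot 233133 = 699399$)
$\left(-41967 + 482250\right) \left(V + 124062\right) = \left(-41967 + 482250\right) \left(699399 + 124062\right) = 440283 \cdot 823461 = 362555879463$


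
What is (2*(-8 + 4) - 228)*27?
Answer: -6372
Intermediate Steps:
(2*(-8 + 4) - 228)*27 = (2*(-4) - 228)*27 = (-8 - 228)*27 = -236*27 = -6372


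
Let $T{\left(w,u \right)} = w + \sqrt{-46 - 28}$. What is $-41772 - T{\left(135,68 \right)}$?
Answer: $-41907 - i \sqrt{74} \approx -41907.0 - 8.6023 i$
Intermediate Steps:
$T{\left(w,u \right)} = w + i \sqrt{74}$ ($T{\left(w,u \right)} = w + \sqrt{-74} = w + i \sqrt{74}$)
$-41772 - T{\left(135,68 \right)} = -41772 - \left(135 + i \sqrt{74}\right) = -41907 - i \sqrt{74}$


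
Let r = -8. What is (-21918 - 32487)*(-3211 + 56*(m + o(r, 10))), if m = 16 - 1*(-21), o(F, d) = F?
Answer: 86340735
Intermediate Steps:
m = 37 (m = 16 + 21 = 37)
(-21918 - 32487)*(-3211 + 56*(m + o(r, 10))) = (-21918 - 32487)*(-3211 + 56*(37 - 8)) = -54405*(-3211 + 56*29) = -54405*(-3211 + 1624) = -54405*(-1587) = 86340735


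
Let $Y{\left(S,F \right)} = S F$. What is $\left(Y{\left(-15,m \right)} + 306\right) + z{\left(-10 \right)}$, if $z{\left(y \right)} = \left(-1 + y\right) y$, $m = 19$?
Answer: $131$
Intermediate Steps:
$Y{\left(S,F \right)} = F S$
$z{\left(y \right)} = y \left(-1 + y\right)$
$\left(Y{\left(-15,m \right)} + 306\right) + z{\left(-10 \right)} = \left(19 \left(-15\right) + 306\right) - 10 \left(-1 - 10\right) = \left(-285 + 306\right) - -110 = 21 + 110 = 131$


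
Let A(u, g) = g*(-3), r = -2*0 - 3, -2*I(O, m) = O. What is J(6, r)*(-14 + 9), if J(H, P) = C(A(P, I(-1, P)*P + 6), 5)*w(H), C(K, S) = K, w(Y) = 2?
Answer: 135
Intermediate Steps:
I(O, m) = -O/2
r = -3 (r = 0 - 3 = -3)
A(u, g) = -3*g
J(H, P) = -36 - 3*P (J(H, P) = -3*((-½*(-1))*P + 6)*2 = -3*(P/2 + 6)*2 = -3*(6 + P/2)*2 = (-18 - 3*P/2)*2 = -36 - 3*P)
J(6, r)*(-14 + 9) = (-36 - 3*(-3))*(-14 + 9) = (-36 + 9)*(-5) = -27*(-5) = 135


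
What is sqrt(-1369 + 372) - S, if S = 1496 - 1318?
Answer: -178 + I*sqrt(997) ≈ -178.0 + 31.575*I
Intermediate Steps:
S = 178
sqrt(-1369 + 372) - S = sqrt(-1369 + 372) - 1*178 = sqrt(-997) - 178 = I*sqrt(997) - 178 = -178 + I*sqrt(997)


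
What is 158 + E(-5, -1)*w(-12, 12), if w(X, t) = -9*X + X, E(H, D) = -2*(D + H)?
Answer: 1310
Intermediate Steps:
E(H, D) = -2*D - 2*H
w(X, t) = -8*X
158 + E(-5, -1)*w(-12, 12) = 158 + (-2*(-1) - 2*(-5))*(-8*(-12)) = 158 + (2 + 10)*96 = 158 + 12*96 = 158 + 1152 = 1310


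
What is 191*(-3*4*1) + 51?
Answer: -2241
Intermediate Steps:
191*(-3*4*1) + 51 = 191*(-12*1) + 51 = 191*(-12) + 51 = -2292 + 51 = -2241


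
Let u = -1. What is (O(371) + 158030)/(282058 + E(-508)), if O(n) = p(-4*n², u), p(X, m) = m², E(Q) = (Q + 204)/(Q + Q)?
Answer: 2229993/3980156 ≈ 0.56028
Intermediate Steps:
E(Q) = (204 + Q)/(2*Q) (E(Q) = (204 + Q)/((2*Q)) = (204 + Q)*(1/(2*Q)) = (204 + Q)/(2*Q))
O(n) = 1 (O(n) = (-1)² = 1)
(O(371) + 158030)/(282058 + E(-508)) = (1 + 158030)/(282058 + (½)*(204 - 508)/(-508)) = 158031/(282058 + (½)*(-1/508)*(-304)) = 158031/(282058 + 38/127) = 158031/(35821404/127) = 158031*(127/35821404) = 2229993/3980156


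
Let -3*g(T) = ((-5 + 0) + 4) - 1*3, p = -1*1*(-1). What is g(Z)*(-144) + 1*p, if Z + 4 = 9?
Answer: -191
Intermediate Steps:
Z = 5 (Z = -4 + 9 = 5)
p = 1 (p = -1*(-1) = 1)
g(T) = 4/3 (g(T) = -(((-5 + 0) + 4) - 1*3)/3 = -((-5 + 4) - 3)/3 = -(-1 - 3)/3 = -1/3*(-4) = 4/3)
g(Z)*(-144) + 1*p = (4/3)*(-144) + 1*1 = -192 + 1 = -191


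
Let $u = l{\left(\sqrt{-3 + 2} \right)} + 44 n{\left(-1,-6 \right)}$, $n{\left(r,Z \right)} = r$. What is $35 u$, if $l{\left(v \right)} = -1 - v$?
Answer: $-1575 - 35 i \approx -1575.0 - 35.0 i$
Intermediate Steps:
$u = -45 - i$ ($u = \left(-1 - \sqrt{-3 + 2}\right) + 44 \left(-1\right) = \left(-1 - \sqrt{-1}\right) - 44 = \left(-1 - i\right) - 44 = -45 - i \approx -45.0 - 1.0 i$)
$35 u = 35 \left(-45 - i\right) = -1575 - 35 i$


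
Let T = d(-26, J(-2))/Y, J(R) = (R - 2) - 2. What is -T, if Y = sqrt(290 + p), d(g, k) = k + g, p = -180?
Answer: 16*sqrt(110)/55 ≈ 3.0511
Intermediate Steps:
J(R) = -4 + R (J(R) = (-2 + R) - 2 = -4 + R)
d(g, k) = g + k
Y = sqrt(110) (Y = sqrt(290 - 180) = sqrt(110) ≈ 10.488)
T = -16*sqrt(110)/55 (T = (-26 + (-4 - 2))/(sqrt(110)) = (-26 - 6)*(sqrt(110)/110) = -16*sqrt(110)/55 ≈ -3.0511)
-T = -(-16)*sqrt(110)/55 = 16*sqrt(110)/55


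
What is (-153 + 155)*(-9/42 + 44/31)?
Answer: 523/217 ≈ 2.4101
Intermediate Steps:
(-153 + 155)*(-9/42 + 44/31) = 2*(-9*1/42 + 44*(1/31)) = 2*(-3/14 + 44/31) = 2*(523/434) = 523/217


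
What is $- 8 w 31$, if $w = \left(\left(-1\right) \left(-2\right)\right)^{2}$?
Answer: $-992$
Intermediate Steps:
$w = 4$ ($w = 2^{2} = 4$)
$- 8 w 31 = \left(-8\right) 4 \cdot 31 = \left(-32\right) 31 = -992$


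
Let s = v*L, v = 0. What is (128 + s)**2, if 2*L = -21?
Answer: 16384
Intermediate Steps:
L = -21/2 (L = (1/2)*(-21) = -21/2 ≈ -10.500)
s = 0 (s = 0*(-21/2) = 0)
(128 + s)**2 = (128 + 0)**2 = 128**2 = 16384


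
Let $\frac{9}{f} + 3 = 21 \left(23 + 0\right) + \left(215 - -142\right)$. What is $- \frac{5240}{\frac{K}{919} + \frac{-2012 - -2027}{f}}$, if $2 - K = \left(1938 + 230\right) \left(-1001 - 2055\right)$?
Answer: $- \frac{963112}{1581483} \approx -0.60899$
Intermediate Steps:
$K = 6625410$ ($K = 2 - \left(1938 + 230\right) \left(-1001 - 2055\right) = 2 - 2168 \left(-3056\right) = 2 - -6625408 = 2 + 6625408 = 6625410$)
$f = \frac{1}{93}$ ($f = \frac{9}{-3 + \left(21 \left(23 + 0\right) + \left(215 - -142\right)\right)} = \frac{9}{-3 + \left(21 \cdot 23 + \left(215 + 142\right)\right)} = \frac{9}{-3 + \left(483 + 357\right)} = \frac{9}{-3 + 840} = \frac{9}{837} = 9 \cdot \frac{1}{837} = \frac{1}{93} \approx 0.010753$)
$- \frac{5240}{\frac{K}{919} + \frac{-2012 - -2027}{f}} = - \frac{5240}{\frac{6625410}{919} + \left(-2012 - -2027\right) \frac{1}{\frac{1}{93}}} = - \frac{5240}{6625410 \cdot \frac{1}{919} + \left(-2012 + 2027\right) 93} = - \frac{5240}{\frac{6625410}{919} + 15 \cdot 93} = - \frac{5240}{\frac{6625410}{919} + 1395} = - \frac{5240}{\frac{7907415}{919}} = \left(-5240\right) \frac{919}{7907415} = - \frac{963112}{1581483}$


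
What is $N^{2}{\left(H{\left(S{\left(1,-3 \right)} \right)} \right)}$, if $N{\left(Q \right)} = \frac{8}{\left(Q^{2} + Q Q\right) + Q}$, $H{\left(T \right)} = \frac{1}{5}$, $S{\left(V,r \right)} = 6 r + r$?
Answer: $\frac{40000}{49} \approx 816.33$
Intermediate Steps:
$S{\left(V,r \right)} = 7 r$
$H{\left(T \right)} = \frac{1}{5}$
$N{\left(Q \right)} = \frac{8}{Q + 2 Q^{2}}$ ($N{\left(Q \right)} = \frac{8}{\left(Q^{2} + Q^{2}\right) + Q} = \frac{8}{2 Q^{2} + Q} = \frac{8}{Q + 2 Q^{2}}$)
$N^{2}{\left(H{\left(S{\left(1,-3 \right)} \right)} \right)} = \left(\frac{8 \frac{1}{\frac{1}{5}}}{1 + 2 \cdot \frac{1}{5}}\right)^{2} = \left(8 \cdot 5 \frac{1}{1 + \frac{2}{5}}\right)^{2} = \left(8 \cdot 5 \frac{1}{\frac{7}{5}}\right)^{2} = \left(8 \cdot 5 \cdot \frac{5}{7}\right)^{2} = \left(\frac{200}{7}\right)^{2} = \frac{40000}{49}$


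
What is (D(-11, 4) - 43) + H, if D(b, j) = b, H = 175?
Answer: 121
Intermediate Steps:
(D(-11, 4) - 43) + H = (-11 - 43) + 175 = -54 + 175 = 121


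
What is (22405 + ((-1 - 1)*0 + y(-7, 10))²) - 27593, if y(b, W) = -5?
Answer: -5163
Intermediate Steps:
(22405 + ((-1 - 1)*0 + y(-7, 10))²) - 27593 = (22405 + ((-1 - 1)*0 - 5)²) - 27593 = (22405 + (-2*0 - 5)²) - 27593 = (22405 + (0 - 5)²) - 27593 = (22405 + (-5)²) - 27593 = (22405 + 25) - 27593 = 22430 - 27593 = -5163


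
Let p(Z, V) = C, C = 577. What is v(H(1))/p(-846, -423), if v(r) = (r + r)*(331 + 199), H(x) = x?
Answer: 1060/577 ≈ 1.8371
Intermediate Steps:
p(Z, V) = 577
v(r) = 1060*r (v(r) = (2*r)*530 = 1060*r)
v(H(1))/p(-846, -423) = (1060*1)/577 = 1060*(1/577) = 1060/577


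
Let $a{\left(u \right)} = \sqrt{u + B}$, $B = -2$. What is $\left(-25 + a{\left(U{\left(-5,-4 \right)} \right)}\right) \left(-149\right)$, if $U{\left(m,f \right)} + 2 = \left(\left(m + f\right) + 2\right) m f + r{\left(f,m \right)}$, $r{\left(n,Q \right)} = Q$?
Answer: $3725 - 149 i \sqrt{149} \approx 3725.0 - 1818.8 i$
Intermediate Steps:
$U{\left(m,f \right)} = -2 + m + f m \left(2 + f + m\right)$ ($U{\left(m,f \right)} = -2 + \left(\left(\left(m + f\right) + 2\right) m f + m\right) = -2 + \left(\left(\left(f + m\right) + 2\right) m f + m\right) = -2 + \left(\left(2 + f + m\right) m f + m\right) = -2 + \left(m \left(2 + f + m\right) f + m\right) = -2 + \left(f m \left(2 + f + m\right) + m\right) = -2 + \left(m + f m \left(2 + f + m\right)\right) = -2 + m + f m \left(2 + f + m\right)$)
$a{\left(u \right)} = \sqrt{-2 + u}$ ($a{\left(u \right)} = \sqrt{u - 2} = \sqrt{-2 + u}$)
$\left(-25 + a{\left(U{\left(-5,-4 \right)} \right)}\right) \left(-149\right) = \left(-25 + \sqrt{-2 - \left(7 - 40 + 80 + 100\right)}\right) \left(-149\right) = \left(-25 + \sqrt{-2 - 147}\right) \left(-149\right) = \left(-25 + \sqrt{-149}\right) \left(-149\right) = \left(-25 + i \sqrt{149}\right) \left(-149\right) = 3725 - 149 i \sqrt{149}$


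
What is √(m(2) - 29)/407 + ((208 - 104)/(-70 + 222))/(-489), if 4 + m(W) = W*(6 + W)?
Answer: -13/9291 + I*√17/407 ≈ -0.0013992 + 0.01013*I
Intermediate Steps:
m(W) = -4 + W*(6 + W)
√(m(2) - 29)/407 + ((208 - 104)/(-70 + 222))/(-489) = √((-4 + 2² + 6*2) - 29)/407 + ((208 - 104)/(-70 + 222))/(-489) = √((-4 + 4 + 12) - 29)*(1/407) + (104/152)*(-1/489) = √(12 - 29)*(1/407) + (104*(1/152))*(-1/489) = √(-17)*(1/407) + (13/19)*(-1/489) = (I*√17)*(1/407) - 13/9291 = I*√17/407 - 13/9291 = -13/9291 + I*√17/407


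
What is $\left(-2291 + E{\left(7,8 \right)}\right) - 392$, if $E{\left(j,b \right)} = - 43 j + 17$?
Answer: $-2967$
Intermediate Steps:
$E{\left(j,b \right)} = 17 - 43 j$
$\left(-2291 + E{\left(7,8 \right)}\right) - 392 = \left(-2291 + \left(17 - 301\right)\right) - 392 = \left(-2291 - 284\right) - 392 = -2575 - 392 = -2967$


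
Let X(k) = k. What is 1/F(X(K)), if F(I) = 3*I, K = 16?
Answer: 1/48 ≈ 0.020833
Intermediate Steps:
1/F(X(K)) = 1/(3*16) = 1/48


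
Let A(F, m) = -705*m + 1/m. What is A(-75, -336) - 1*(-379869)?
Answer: 207227663/336 ≈ 6.1675e+5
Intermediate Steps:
A(F, m) = 1/m - 705*m
A(-75, -336) - 1*(-379869) = (1/(-336) - 705*(-336)) - 1*(-379869) = (-1/336 + 236880) + 379869 = 79591679/336 + 379869 = 207227663/336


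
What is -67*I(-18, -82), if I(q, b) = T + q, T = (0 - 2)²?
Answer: 938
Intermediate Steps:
T = 4 (T = (-2)² = 4)
I(q, b) = 4 + q
-67*I(-18, -82) = -67*(4 - 18) = -67*(-14) = 938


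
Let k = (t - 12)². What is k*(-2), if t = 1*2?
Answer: -200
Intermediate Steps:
t = 2
k = 100 (k = (2 - 12)² = (-10)² = 100)
k*(-2) = 100*(-2) = -200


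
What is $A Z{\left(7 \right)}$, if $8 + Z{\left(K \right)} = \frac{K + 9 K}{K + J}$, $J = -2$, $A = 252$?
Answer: $1512$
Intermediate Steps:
$Z{\left(K \right)} = -8 + \frac{10 K}{-2 + K}$ ($Z{\left(K \right)} = -8 + \frac{K + 9 K}{K - 2} = -8 + \frac{10 K}{-2 + K}$)
$A Z{\left(7 \right)} = 252 \frac{2 \left(8 + 7\right)}{-2 + 7} = 252 \cdot 2 \cdot \frac{1}{5} \cdot 15 = 252 \cdot 6 = 1512$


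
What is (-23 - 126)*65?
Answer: -9685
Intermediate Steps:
(-23 - 126)*65 = -149*65 = -9685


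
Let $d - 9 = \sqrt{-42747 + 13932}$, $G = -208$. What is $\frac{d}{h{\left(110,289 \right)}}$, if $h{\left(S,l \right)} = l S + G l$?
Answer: $- \frac{9}{28322} - \frac{i \sqrt{28815}}{28322} \approx -0.00031777 - 0.0059936 i$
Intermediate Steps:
$h{\left(S,l \right)} = - 208 l + S l$ ($h{\left(S,l \right)} = l S - 208 l = S l - 208 l = - 208 l + S l$)
$d = 9 + i \sqrt{28815}$ ($d = 9 + \sqrt{-42747 + 13932} = 9 + \sqrt{-28815} = 9 + i \sqrt{28815} \approx 9.0 + 169.75 i$)
$\frac{d}{h{\left(110,289 \right)}} = \frac{9 + i \sqrt{28815}}{289 \left(-208 + 110\right)} = \frac{9 + i \sqrt{28815}}{289 \left(-98\right)} = \frac{9 + i \sqrt{28815}}{-28322} = \left(9 + i \sqrt{28815}\right) \left(- \frac{1}{28322}\right) = - \frac{9}{28322} - \frac{i \sqrt{28815}}{28322}$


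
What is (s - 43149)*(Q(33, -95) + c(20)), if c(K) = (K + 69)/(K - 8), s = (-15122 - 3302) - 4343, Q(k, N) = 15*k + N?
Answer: -26855277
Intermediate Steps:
Q(k, N) = N + 15*k
s = -22767 (s = -18424 - 4343 = -22767)
c(K) = (69 + K)/(-8 + K)
(s - 43149)*(Q(33, -95) + c(20)) = (-22767 - 43149)*((-95 + 15*33) + (69 + 20)/(-8 + 20)) = -65916*((-95 + 495) + 89/12) = -65916*(400 + (1/12)*89) = -65916*(400 + 89/12) = -65916*4889/12 = -26855277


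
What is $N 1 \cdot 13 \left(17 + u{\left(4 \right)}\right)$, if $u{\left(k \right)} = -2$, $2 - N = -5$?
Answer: $1365$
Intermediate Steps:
$N = 7$ ($N = 2 - -5 = 2 + 5 = 7$)
$N 1 \cdot 13 \left(17 + u{\left(4 \right)}\right) = 7 \cdot 1 \cdot 13 \left(17 - 2\right) = 7 \cdot 13 \cdot 15 = 7 \cdot 195 = 1365$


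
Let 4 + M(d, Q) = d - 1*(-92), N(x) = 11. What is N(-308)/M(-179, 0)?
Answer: -11/91 ≈ -0.12088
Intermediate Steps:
M(d, Q) = 88 + d (M(d, Q) = -4 + (d - 1*(-92)) = -4 + (d + 92) = -4 + (92 + d) = 88 + d)
N(-308)/M(-179, 0) = 11/(88 - 179) = 11/(-91) = 11*(-1/91) = -11/91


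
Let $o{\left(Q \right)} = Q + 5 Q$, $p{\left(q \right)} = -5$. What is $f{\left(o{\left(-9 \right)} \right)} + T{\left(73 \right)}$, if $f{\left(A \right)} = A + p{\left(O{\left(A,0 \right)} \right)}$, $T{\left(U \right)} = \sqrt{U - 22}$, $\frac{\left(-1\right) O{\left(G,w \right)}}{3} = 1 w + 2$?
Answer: $-59 + \sqrt{51} \approx -51.859$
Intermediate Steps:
$O{\left(G,w \right)} = -6 - 3 w$ ($O{\left(G,w \right)} = - 3 \left(1 w + 2\right) = - 3 \left(w + 2\right) = - 3 \left(2 + w\right) = -6 - 3 w$)
$o{\left(Q \right)} = 6 Q$
$T{\left(U \right)} = \sqrt{-22 + U}$
$f{\left(A \right)} = -5 + A$ ($f{\left(A \right)} = A - 5 = -5 + A$)
$f{\left(o{\left(-9 \right)} \right)} + T{\left(73 \right)} = \left(-5 + 6 \left(-9\right)\right) + \sqrt{-22 + 73} = \left(-5 - 54\right) + \sqrt{51} = -59 + \sqrt{51}$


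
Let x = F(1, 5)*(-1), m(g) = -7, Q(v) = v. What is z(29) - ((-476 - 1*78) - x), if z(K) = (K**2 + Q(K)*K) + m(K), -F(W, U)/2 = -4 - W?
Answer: 2219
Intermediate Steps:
F(W, U) = 8 + 2*W (F(W, U) = -2*(-4 - W) = 8 + 2*W)
z(K) = -7 + 2*K**2 (z(K) = (K**2 + K*K) - 7 = (K**2 + K**2) - 7 = 2*K**2 - 7 = -7 + 2*K**2)
x = -10 (x = (8 + 2*1)*(-1) = (8 + 2)*(-1) = 10*(-1) = -10)
z(29) - ((-476 - 1*78) - x) = (-7 + 2*29**2) - ((-476 - 1*78) - 1*(-10)) = (-7 + 2*841) - ((-476 - 78) + 10) = (-7 + 1682) - (-554 + 10) = 1675 - 1*(-544) = 1675 + 544 = 2219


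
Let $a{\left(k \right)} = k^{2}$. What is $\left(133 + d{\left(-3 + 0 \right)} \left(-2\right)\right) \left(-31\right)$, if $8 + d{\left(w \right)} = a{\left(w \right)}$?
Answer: $-4061$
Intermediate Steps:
$d{\left(w \right)} = -8 + w^{2}$
$\left(133 + d{\left(-3 + 0 \right)} \left(-2\right)\right) \left(-31\right) = \left(133 + \left(-8 + \left(-3 + 0\right)^{2}\right) \left(-2\right)\right) \left(-31\right) = \left(133 + \left(-8 + \left(-3\right)^{2}\right) \left(-2\right)\right) \left(-31\right) = \left(133 + \left(-8 + 9\right) \left(-2\right)\right) \left(-31\right) = \left(133 + 1 \left(-2\right)\right) \left(-31\right) = \left(133 - 2\right) \left(-31\right) = 131 \left(-31\right) = -4061$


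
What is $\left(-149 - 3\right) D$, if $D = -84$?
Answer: $12768$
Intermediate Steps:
$\left(-149 - 3\right) D = \left(-149 - 3\right) \left(-84\right) = \left(-152\right) \left(-84\right) = 12768$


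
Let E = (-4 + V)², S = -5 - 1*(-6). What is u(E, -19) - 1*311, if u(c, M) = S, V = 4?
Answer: -310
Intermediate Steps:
S = 1 (S = -5 + 6 = 1)
E = 0 (E = (-4 + 4)² = 0² = 0)
u(c, M) = 1
u(E, -19) - 1*311 = 1 - 1*311 = 1 - 311 = -310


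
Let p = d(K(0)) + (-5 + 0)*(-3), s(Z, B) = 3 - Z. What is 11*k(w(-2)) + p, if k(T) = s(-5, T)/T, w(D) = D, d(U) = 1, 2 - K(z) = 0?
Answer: -28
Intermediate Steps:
K(z) = 2 (K(z) = 2 - 1*0 = 2 + 0 = 2)
p = 16 (p = 1 + (-5 + 0)*(-3) = 1 - 5*(-3) = 1 + 15 = 16)
k(T) = 8/T (k(T) = (3 - 1*(-5))/T = (3 + 5)/T = 8/T)
11*k(w(-2)) + p = 11*(8/(-2)) + 16 = 11*(8*(-½)) + 16 = 11*(-4) + 16 = -44 + 16 = -28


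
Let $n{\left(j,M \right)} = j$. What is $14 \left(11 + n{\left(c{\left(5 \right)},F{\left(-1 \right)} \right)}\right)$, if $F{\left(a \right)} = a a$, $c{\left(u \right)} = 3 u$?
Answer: $364$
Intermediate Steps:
$F{\left(a \right)} = a^{2}$
$14 \left(11 + n{\left(c{\left(5 \right)},F{\left(-1 \right)} \right)}\right) = 14 \left(11 + 3 \cdot 5\right) = 14 \left(11 + 15\right) = 14 \cdot 26 = 364$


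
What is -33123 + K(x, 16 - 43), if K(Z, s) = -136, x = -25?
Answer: -33259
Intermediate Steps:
-33123 + K(x, 16 - 43) = -33123 - 136 = -33259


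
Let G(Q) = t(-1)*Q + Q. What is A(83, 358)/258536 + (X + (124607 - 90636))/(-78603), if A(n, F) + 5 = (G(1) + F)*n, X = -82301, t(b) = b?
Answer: 4943420469/6773901736 ≈ 0.72977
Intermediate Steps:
G(Q) = 0 (G(Q) = -Q + Q = 0)
A(n, F) = -5 + F*n (A(n, F) = -5 + (0 + F)*n = -5 + F*n)
A(83, 358)/258536 + (X + (124607 - 90636))/(-78603) = (-5 + 358*83)/258536 + (-82301 + (124607 - 90636))/(-78603) = (-5 + 29714)*(1/258536) + (-82301 + 33971)*(-1/78603) = 29709*(1/258536) - 48330*(-1/78603) = 29709/258536 + 16110/26201 = 4943420469/6773901736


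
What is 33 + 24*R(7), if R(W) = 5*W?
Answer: 873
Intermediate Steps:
33 + 24*R(7) = 33 + 24*(5*7) = 33 + 24*35 = 33 + 840 = 873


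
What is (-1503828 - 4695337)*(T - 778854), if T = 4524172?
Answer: -23217844259470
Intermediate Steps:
(-1503828 - 4695337)*(T - 778854) = (-1503828 - 4695337)*(4524172 - 778854) = -6199165*3745318 = -23217844259470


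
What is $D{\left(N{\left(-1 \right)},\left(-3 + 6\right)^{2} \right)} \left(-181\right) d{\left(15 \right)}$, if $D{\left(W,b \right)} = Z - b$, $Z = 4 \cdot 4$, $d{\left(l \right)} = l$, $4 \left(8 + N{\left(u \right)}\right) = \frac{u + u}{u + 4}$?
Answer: $-19005$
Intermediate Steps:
$N{\left(u \right)} = -8 + \frac{u}{2 \left(4 + u\right)}$ ($N{\left(u \right)} = -8 + \frac{\left(u + u\right) \frac{1}{u + 4}}{4} = -8 + \frac{2 u \frac{1}{4 + u}}{4} = -8 + \frac{u}{2 \left(4 + u\right)}$)
$Z = 16$
$D{\left(W,b \right)} = 16 - b$
$D{\left(N{\left(-1 \right)},\left(-3 + 6\right)^{2} \right)} \left(-181\right) d{\left(15 \right)} = \left(16 - \left(-3 + 6\right)^{2}\right) \left(-181\right) 15 = \left(16 - 3^{2}\right) \left(-181\right) 15 = \left(16 - 9\right) \left(-181\right) 15 = 7 \left(-181\right) 15 = \left(-1267\right) 15 = -19005$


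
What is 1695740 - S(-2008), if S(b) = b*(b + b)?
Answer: -6368388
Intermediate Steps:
S(b) = 2*b**2 (S(b) = b*(2*b) = 2*b**2)
1695740 - S(-2008) = 1695740 - 2*(-2008)**2 = 1695740 - 2*4032064 = 1695740 - 1*8064128 = 1695740 - 8064128 = -6368388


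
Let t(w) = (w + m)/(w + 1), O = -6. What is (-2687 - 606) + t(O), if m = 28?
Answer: -16487/5 ≈ -3297.4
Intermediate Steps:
t(w) = (28 + w)/(1 + w) (t(w) = (w + 28)/(w + 1) = (28 + w)/(1 + w))
(-2687 - 606) + t(O) = (-2687 - 606) + (28 - 6)/(1 - 6) = -3293 + 22/(-5) = -3293 - 1/5*22 = -3293 - 22/5 = -16487/5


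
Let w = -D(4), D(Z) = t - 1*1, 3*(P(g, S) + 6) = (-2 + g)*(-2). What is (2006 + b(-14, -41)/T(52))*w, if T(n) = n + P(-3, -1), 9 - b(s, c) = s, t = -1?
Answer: 296957/74 ≈ 4012.9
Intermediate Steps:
b(s, c) = 9 - s
P(g, S) = -14/3 - 2*g/3 (P(g, S) = -6 + ((-2 + g)*(-2))/3 = -6 + (4 - 2*g)/3 = -6 + (4/3 - 2*g/3) = -14/3 - 2*g/3)
T(n) = -8/3 + n (T(n) = n + (-14/3 - ⅔*(-3)) = n + (-14/3 + 2) = n - 8/3 = -8/3 + n)
D(Z) = -2 (D(Z) = -1 - 1*1 = -1 - 1 = -2)
w = 2 (w = -1*(-2) = 2)
(2006 + b(-14, -41)/T(52))*w = (2006 + (9 - 1*(-14))/(-8/3 + 52))*2 = (2006 + (9 + 14)/(148/3))*2 = (2006 + 23*(3/148))*2 = (2006 + 69/148)*2 = (296957/148)*2 = 296957/74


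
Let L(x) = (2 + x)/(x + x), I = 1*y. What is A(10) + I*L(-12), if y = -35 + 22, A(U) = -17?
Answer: -269/12 ≈ -22.417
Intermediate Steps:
y = -13
I = -13 (I = 1*(-13) = -13)
L(x) = (2 + x)/(2*x) (L(x) = (2 + x)/((2*x)) = (2 + x)*(1/(2*x)) = (2 + x)/(2*x))
A(10) + I*L(-12) = -17 - 13*(2 - 12)/(2*(-12)) = -17 - 13*(-1)*(-10)/(2*12) = -17 - 13*5/12 = -17 - 65/12 = -269/12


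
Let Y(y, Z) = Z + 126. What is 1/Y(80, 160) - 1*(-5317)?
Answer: 1520663/286 ≈ 5317.0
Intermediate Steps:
Y(y, Z) = 126 + Z
1/Y(80, 160) - 1*(-5317) = 1/(126 + 160) - 1*(-5317) = 1/286 + 5317 = 1520663/286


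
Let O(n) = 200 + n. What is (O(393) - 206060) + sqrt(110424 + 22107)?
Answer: -205467 + sqrt(132531) ≈ -2.0510e+5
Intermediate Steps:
(O(393) - 206060) + sqrt(110424 + 22107) = ((200 + 393) - 206060) + sqrt(110424 + 22107) = (593 - 206060) + sqrt(132531) = -205467 + sqrt(132531)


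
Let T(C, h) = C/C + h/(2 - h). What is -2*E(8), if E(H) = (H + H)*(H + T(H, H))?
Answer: -736/3 ≈ -245.33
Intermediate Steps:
T(C, h) = 1 + h/(2 - h)
E(H) = 2*H*(H - 2/(-2 + H)) (E(H) = (H + H)*(H - 2/(-2 + H)) = (2*H)*(H - 2/(-2 + H)) = 2*H*(H - 2/(-2 + H)))
-2*E(8) = -4*8*(-2 + 8*(-2 + 8))/(-2 + 8) = -4*8*(-2 + 8*6)/6 = -4*8*(-2 + 48)/6 = -4*8*46/6 = -2*368/3 = -736/3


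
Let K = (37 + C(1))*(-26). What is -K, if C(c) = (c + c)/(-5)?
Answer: 4758/5 ≈ 951.60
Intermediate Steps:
C(c) = -2*c/5 (C(c) = (2*c)*(-⅕) = -2*c/5)
K = -4758/5 (K = (37 - ⅖*1)*(-26) = (37 - ⅖)*(-26) = (183/5)*(-26) = -4758/5 ≈ -951.60)
-K = -1*(-4758/5) = 4758/5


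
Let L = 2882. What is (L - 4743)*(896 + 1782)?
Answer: -4983758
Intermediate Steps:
(L - 4743)*(896 + 1782) = (2882 - 4743)*(896 + 1782) = -1861*2678 = -4983758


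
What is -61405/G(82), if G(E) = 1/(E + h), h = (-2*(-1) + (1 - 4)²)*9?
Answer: -11114305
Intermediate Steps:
h = 99 (h = (2 + (-3)²)*9 = (2 + 9)*9 = 11*9 = 99)
G(E) = 1/(99 + E) (G(E) = 1/(E + 99) = 1/(99 + E))
-61405/G(82) = -61405/(1/(99 + 82)) = -61405/(1/181) = -61405/1/181 = -61405*181 = -11114305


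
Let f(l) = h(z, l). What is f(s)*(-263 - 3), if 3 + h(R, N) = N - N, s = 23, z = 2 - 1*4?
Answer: 798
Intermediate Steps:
z = -2 (z = 2 - 4 = -2)
h(R, N) = -3 (h(R, N) = -3 + (N - N) = -3 + 0 = -3)
f(l) = -3
f(s)*(-263 - 3) = -3*(-263 - 3) = -3*(-266) = 798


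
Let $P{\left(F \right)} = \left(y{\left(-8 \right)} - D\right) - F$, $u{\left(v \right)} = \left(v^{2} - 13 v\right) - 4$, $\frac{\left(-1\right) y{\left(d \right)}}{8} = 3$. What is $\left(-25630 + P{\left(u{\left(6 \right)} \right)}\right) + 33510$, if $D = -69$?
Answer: $7971$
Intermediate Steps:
$y{\left(d \right)} = -24$ ($y{\left(d \right)} = \left(-8\right) 3 = -24$)
$u{\left(v \right)} = -4 + v^{2} - 13 v$
$P{\left(F \right)} = 45 - F$ ($P{\left(F \right)} = \left(-24 - -69\right) - F = \left(-24 + 69\right) - F = 45 - F$)
$\left(-25630 + P{\left(u{\left(6 \right)} \right)}\right) + 33510 = \left(-25630 + \left(45 - \left(-4 + 6^{2} - 78\right)\right)\right) + 33510 = \left(-25630 + \left(45 - \left(-4 + 36 - 78\right)\right)\right) + 33510 = \left(-25630 + \left(45 - -46\right)\right) + 33510 = \left(-25630 + \left(45 + 46\right)\right) + 33510 = \left(-25630 + 91\right) + 33510 = -25539 + 33510 = 7971$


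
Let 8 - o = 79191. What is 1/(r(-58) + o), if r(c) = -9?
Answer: -1/79192 ≈ -1.2628e-5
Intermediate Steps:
o = -79183 (o = 8 - 1*79191 = 8 - 79191 = -79183)
1/(r(-58) + o) = 1/(-9 - 79183) = 1/(-79192) = -1/79192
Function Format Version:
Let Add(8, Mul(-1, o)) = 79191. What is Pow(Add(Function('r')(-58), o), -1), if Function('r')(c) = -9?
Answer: Rational(-1, 79192) ≈ -1.2628e-5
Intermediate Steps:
o = -79183 (o = Add(8, Mul(-1, 79191)) = Add(8, -79191) = -79183)
Pow(Add(Function('r')(-58), o), -1) = Pow(Add(-9, -79183), -1) = Pow(-79192, -1) = Rational(-1, 79192)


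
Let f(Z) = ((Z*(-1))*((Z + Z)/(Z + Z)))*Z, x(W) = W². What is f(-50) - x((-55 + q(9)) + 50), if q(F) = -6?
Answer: -2621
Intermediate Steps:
f(Z) = -Z² (f(Z) = ((-Z)*((2*Z)/((2*Z))))*Z = ((-Z)*((2*Z)*(1/(2*Z))))*Z = (-Z*1)*Z = (-Z)*Z = -Z²)
f(-50) - x((-55 + q(9)) + 50) = -1*(-50)² - ((-55 - 6) + 50)² = -1*2500 - (-61 + 50)² = -2500 - 1*(-11)² = -2500 - 1*121 = -2500 - 121 = -2621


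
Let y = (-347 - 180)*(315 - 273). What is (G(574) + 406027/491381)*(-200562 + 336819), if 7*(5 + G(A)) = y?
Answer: -19271664871200/44671 ≈ -4.3141e+8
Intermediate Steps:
y = -22134 (y = -527*42 = -22134)
G(A) = -3167 (G(A) = -5 + (⅐)*(-22134) = -5 - 3162 = -3167)
(G(574) + 406027/491381)*(-200562 + 336819) = (-3167 + 406027/491381)*(-200562 + 336819) = (-3167 + 406027*(1/491381))*136257 = (-3167 + 406027/491381)*136257 = -1555797600/491381*136257 = -19271664871200/44671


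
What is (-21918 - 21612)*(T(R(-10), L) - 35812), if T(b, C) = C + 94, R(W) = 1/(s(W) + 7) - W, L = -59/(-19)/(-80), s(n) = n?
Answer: 236330546907/152 ≈ 1.5548e+9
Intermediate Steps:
L = -59/1520 (L = -59*(-1/19)*(-1/80) = (59/19)*(-1/80) = -59/1520 ≈ -0.038816)
R(W) = 1/(7 + W) - W (R(W) = 1/(W + 7) - W = 1/(7 + W) - W)
T(b, C) = 94 + C
(-21918 - 21612)*(T(R(-10), L) - 35812) = (-21918 - 21612)*((94 - 59/1520) - 35812) = -43530*(142821/1520 - 35812) = -43530*(-54291419/1520) = 236330546907/152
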